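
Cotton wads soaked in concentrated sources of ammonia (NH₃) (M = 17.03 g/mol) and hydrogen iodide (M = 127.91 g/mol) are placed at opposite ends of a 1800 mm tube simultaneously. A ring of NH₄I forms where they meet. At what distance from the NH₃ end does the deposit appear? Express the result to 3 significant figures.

Distances travelled in equal time are proportional to diffusion rates, so d_NH₃/d_HI = √(M_HI/M_NH₃) = √(127.91/17.03) = 2.741.
With d_NH₃ + d_HI = 1800 mm, d_HI = 1800/(1 + 2.741) = 481.2 mm.
d_NH₃ = 1800 − 481.2 = 1320 mm.

1320 mm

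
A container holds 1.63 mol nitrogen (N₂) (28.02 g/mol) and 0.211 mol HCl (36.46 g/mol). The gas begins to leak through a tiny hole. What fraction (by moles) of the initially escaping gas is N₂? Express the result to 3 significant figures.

0.898

Effusion rate of each component ∝ n_i/√M_i (partial pressure × 1/√M).
x_N₂(eff) = (n_N₂/√M_N₂) / (n_N₂/√M_N₂ + n_HCl/√M_HCl)
= (1.63/√28.02) / (1.63/√28.02 + 0.211/√36.46) = 0.3079/(0.3079 + 0.03494) = 0.898.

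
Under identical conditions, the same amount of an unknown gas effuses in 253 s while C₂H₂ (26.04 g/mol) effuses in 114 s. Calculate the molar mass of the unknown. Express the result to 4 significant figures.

128.3 g/mol

By Graham's law, t_X/t_C₂H₂ = √(M_X/M_C₂H₂).
253/114 = 2.219 = √(M_X/26.04)
M_X = 26.04 × 2.219² = 26.04 × 4.925 = 128.3 g/mol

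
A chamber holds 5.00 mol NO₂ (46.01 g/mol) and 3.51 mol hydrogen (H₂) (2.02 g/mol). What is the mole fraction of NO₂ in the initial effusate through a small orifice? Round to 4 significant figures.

0.2299

Effusion rate of each component ∝ n_i/√M_i (partial pressure × 1/√M).
So x_NO₂ in the escaping gas = (n_NO₂/√M_NO₂) / Σ(n_i/√M_i)
= (5.00/√46.01) / (5.00/√46.01 + 3.51/√2.02) = 0.7371/(0.7371 + 2.470) = 0.2299.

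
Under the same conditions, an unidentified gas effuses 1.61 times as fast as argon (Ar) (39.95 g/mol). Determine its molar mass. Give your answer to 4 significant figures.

By Graham's law, rate_X/rate_Ar = √(M_Ar/M_X).
1.61 = √(39.95/M_X)
M_X = 39.95 / 1.61² = 39.95 / 2.592 = 15.41 g/mol

15.41 g/mol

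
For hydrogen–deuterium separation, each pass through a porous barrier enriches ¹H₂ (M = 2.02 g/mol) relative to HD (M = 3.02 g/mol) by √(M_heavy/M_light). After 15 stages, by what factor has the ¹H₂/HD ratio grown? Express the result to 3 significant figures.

20.4

After 15 stages the ratio has grown by (√(3.02/2.02))^15 = (3.02/2.02)^(15/2).
= 1.49505^(15/2) = 20.4.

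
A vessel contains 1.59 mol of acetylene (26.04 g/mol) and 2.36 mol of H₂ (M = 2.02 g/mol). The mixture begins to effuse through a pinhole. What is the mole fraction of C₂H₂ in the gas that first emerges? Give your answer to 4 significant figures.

The effusion rate of species i is ∝ p_i/√M_i ∝ n_i/√M_i.
x_C₂H₂(eff) = (n_C₂H₂/√M_C₂H₂) / (n_C₂H₂/√M_C₂H₂ + n_H₂/√M_H₂)
= (1.59/√26.04) / (1.59/√26.04 + 2.36/√2.02) = 0.3116/(0.3116 + 1.660) = 0.1580.

0.1580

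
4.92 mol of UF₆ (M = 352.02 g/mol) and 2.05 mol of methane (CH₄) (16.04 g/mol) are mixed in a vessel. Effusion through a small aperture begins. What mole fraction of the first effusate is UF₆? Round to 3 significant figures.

Each component's effusion rate ∝ (its partial pressure)·(1/√M) ∝ n_i/√M_i.
x_UF₆(eff) = (n_UF₆/√M_UF₆) / (n_UF₆/√M_UF₆ + n_CH₄/√M_CH₄)
= (4.92/√352.02) / (4.92/√352.02 + 2.05/√16.04) = 0.2622/(0.2622 + 0.5119) = 0.339.

0.339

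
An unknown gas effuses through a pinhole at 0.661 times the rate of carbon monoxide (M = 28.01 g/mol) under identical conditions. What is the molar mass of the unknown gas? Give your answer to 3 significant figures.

By Graham's law, rate_X/rate_CO = √(M_CO/M_X).
0.661 = √(28.01/M_X)
M_X = 28.01 / 0.661² = 28.01 / 0.4369 = 64.1 g/mol

64.1 g/mol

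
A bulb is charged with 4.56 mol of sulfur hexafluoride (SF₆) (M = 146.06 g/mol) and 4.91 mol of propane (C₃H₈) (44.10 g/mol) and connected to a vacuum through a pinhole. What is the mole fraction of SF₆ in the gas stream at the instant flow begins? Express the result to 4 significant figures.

Effusion rate of each component ∝ n_i/√M_i (partial pressure × 1/√M).
Mole fraction of SF₆ in the effusate = (n_SF₆/√M_SF₆) / (n_SF₆/√M_SF₆ + n_C₃H₈/√M_C₃H₈)
= (4.56/√146.06) / (4.56/√146.06 + 4.91/√44.10) = 0.3773/(0.3773 + 0.7394) = 0.3379.

0.3379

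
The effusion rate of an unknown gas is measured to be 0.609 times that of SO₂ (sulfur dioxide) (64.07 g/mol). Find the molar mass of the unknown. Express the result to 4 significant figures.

172.8 g/mol

From Graham's law, rate_X/rate_SO₂ = √(M_SO₂/M_X).
0.609 = √(64.07/M_X)
M_X = 64.07 / 0.609² = 64.07 / 0.3709 = 172.8 g/mol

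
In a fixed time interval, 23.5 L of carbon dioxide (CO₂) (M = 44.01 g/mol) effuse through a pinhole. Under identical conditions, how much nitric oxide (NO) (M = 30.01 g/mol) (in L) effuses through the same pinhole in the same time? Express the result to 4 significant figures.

28.46 L

By Graham's law, rate_NO/rate_CO₂ = √(M_CO₂/M_NO) = √(44.01/30.01) = √1.467 = 1.211.
So the volume for NO is 23.5 × 1.211 = 28.46 L.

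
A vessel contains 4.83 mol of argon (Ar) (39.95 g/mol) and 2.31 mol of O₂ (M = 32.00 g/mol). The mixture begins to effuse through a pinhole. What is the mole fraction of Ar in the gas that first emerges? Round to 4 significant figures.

0.6517

The effusion rate of species i is ∝ p_i/√M_i ∝ n_i/√M_i.
Mole fraction of Ar in the effusate = (n_Ar/√M_Ar) / (n_Ar/√M_Ar + n_O₂/√M_O₂)
= (4.83/√39.95) / (4.83/√39.95 + 2.31/√32.00) = 0.7642/(0.7642 + 0.4084) = 0.6517.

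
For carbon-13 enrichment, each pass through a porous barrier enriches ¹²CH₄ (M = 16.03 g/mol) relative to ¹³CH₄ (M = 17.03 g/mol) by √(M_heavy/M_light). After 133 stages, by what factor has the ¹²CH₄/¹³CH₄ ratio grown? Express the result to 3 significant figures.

55.9

The single-stage factor is √(M_heavy/M_light), so 133 stages give [√(17.03/16.03)]^133 = (17.03/16.03)^(133/2).
= 1.06238^(133/2) = 55.9.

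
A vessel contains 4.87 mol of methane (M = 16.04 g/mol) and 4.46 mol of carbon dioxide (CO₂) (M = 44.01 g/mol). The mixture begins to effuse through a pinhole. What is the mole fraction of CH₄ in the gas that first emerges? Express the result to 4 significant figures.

0.6440

The effusion rate of species i is ∝ p_i/√M_i ∝ n_i/√M_i.
x_CH₄(eff) = (n_CH₄/√M_CH₄) / (n_CH₄/√M_CH₄ + n_CO₂/√M_CO₂)
= (4.87/√16.04) / (4.87/√16.04 + 4.46/√44.01) = 1.216/(1.216 + 0.6723) = 0.6440.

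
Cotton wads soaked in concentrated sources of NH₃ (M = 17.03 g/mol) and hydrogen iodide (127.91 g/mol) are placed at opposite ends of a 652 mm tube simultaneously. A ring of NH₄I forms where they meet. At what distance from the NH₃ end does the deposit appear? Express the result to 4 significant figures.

477.7 mm

The fronts meet when d_NH₃ + d_HI = L with d_NH₃/d_HI = √(M_HI/M_NH₃) (Graham's law). Here √(M_HI/M_NH₃) = √(127.91/17.03) = 2.741.
With d_NH₃ + d_HI = 652 mm, d_HI = 652/(1 + 2.741) = 174.3 mm.
d_NH₃ = 652 − 174.3 = 477.7 mm.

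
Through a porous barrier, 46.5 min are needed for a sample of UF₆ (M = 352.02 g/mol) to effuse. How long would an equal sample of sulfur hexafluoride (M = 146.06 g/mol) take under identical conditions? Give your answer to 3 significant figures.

Graham's law gives t_SF₆/t_UF₆ = √(M_SF₆/M_UF₆) = √(146.06/352.02) = √0.4149 = 0.6441.
So the time for SF₆ is 46.5 × 0.6441 = 30.0 min.

30.0 min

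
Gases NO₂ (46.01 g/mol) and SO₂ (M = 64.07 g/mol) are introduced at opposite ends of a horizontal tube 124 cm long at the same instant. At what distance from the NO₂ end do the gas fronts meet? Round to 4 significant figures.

67.12 cm

Graham's law gives d_NO₂/d_SO₂ = rate_NO₂/rate_SO₂ = √(M_SO₂/M_NO₂) = √(64.07/46.01) = 1.180.
With d_NO₂ + d_SO₂ = 124 cm, d_SO₂ = 124/(1 + 1.180) = 56.88 cm.
d_NO₂ = 124 − 56.88 = 67.12 cm.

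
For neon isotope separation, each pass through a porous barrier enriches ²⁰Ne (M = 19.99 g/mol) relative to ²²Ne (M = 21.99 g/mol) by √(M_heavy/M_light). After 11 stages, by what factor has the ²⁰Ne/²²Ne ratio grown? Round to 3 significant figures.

1.69

Each stage multiplies the ratio by α = √(21.99/19.99), so after 11 stages the overall factor is α^11 = (21.99/19.99)^(11/2).
= 1.10005^(11/2) = 1.69.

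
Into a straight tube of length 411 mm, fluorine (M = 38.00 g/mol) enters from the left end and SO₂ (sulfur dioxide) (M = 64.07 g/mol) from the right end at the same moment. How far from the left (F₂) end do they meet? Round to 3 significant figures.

The fronts meet when d_F₂ + d_SO₂ = L with d_F₂/d_SO₂ = √(M_SO₂/M_F₂) (Graham's law). Here √(M_SO₂/M_F₂) = √(64.07/38.00) = 1.298.
With d_F₂ + d_SO₂ = 411 mm, d_SO₂ = 411/(1 + 1.298) = 178.8 mm.
d_F₂ = 411 − 178.8 = 232 mm.

232 mm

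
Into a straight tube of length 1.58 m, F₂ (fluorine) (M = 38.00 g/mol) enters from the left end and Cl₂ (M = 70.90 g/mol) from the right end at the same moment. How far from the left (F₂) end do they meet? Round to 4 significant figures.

0.9122 m

In equal time, each gas travels a distance ∝ its rate ∝ 1/√M, so d_F₂/d_Cl₂ = √(M_Cl₂/M_F₂) = √(70.90/38.00) = 1.366.
With d_F₂ + d_Cl₂ = 1.58 m, d_Cl₂ = 1.58/(1 + 1.366) = 0.6678 m.
d_F₂ = 1.58 − 0.6678 = 0.9122 m.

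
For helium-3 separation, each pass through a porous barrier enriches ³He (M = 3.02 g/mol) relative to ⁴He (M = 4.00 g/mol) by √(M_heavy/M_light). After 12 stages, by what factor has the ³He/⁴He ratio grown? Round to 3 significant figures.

5.40

After 12 stages the ratio has grown by (√(4.00/3.02))^12 = (4.00/3.02)^(12/2).
= 1.32450^6 = 5.40.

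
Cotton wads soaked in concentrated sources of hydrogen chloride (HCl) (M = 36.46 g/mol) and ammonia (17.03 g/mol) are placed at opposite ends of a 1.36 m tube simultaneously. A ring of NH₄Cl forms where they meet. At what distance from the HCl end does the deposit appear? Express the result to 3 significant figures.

Distances travelled in equal time are proportional to diffusion rates, so d_HCl/d_NH₃ = √(M_NH₃/M_HCl) = √(17.03/36.46) = 0.6834.
With d_HCl + d_NH₃ = 1.36 m, d_NH₃ = 1.36/(1 + 0.6834) = 0.8079 m.
d_HCl = 1.36 − 0.8079 = 0.552 m.

0.552 m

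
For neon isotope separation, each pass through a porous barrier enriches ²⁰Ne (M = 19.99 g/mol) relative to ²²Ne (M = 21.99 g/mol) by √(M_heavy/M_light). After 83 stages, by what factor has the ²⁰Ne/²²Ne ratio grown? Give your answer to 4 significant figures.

52.31

Overall factor = α^83 with α = √(21.99/19.99), i.e. (21.99/19.99)^(83/2).
= 1.10005^(83/2) = 52.31.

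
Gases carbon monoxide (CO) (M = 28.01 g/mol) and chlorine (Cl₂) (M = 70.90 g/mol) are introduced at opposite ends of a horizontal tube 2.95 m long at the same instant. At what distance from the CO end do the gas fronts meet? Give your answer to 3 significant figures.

Distances travelled in equal time are proportional to diffusion rates, so d_CO/d_Cl₂ = √(M_Cl₂/M_CO) = √(70.90/28.01) = 1.591.
With d_CO + d_Cl₂ = 2.95 m, d_Cl₂ = 2.95/(1 + 1.591) = 1.139 m.
d_CO = 2.95 − 1.139 = 1.81 m.

1.81 m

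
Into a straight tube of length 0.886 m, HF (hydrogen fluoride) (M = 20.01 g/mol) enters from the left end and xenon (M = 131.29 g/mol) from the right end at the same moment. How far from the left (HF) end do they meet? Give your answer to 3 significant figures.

The fronts meet when d_HF + d_Xe = L with d_HF/d_Xe = √(M_Xe/M_HF) (Graham's law). Here √(M_Xe/M_HF) = √(131.29/20.01) = 2.561.
With d_HF + d_Xe = 0.886 m, d_Xe = 0.886/(1 + 2.561) = 0.2488 m.
d_HF = 0.886 − 0.2488 = 0.637 m.

0.637 m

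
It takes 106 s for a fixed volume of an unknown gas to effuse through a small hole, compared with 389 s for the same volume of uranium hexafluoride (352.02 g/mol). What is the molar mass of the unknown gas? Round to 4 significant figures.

26.14 g/mol

Using Graham's law: t_X/t_UF₆ = √(M_X/M_UF₆).
106/389 = 0.2725 = √(M_X/352.02)
M_X = 352.02 × 0.2725² = 352.02 × 0.07425 = 26.14 g/mol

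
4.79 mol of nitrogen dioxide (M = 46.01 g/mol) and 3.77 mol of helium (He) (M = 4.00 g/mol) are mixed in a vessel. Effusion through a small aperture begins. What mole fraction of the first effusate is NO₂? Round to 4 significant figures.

Each component's effusion rate ∝ (its partial pressure)·(1/√M) ∝ n_i/√M_i.
x_NO₂(eff) = (n_NO₂/√M_NO₂) / (n_NO₂/√M_NO₂ + n_He/√M_He)
= (4.79/√46.01) / (4.79/√46.01 + 3.77/√4.00) = 0.7062/(0.7062 + 1.885) = 0.2725.

0.2725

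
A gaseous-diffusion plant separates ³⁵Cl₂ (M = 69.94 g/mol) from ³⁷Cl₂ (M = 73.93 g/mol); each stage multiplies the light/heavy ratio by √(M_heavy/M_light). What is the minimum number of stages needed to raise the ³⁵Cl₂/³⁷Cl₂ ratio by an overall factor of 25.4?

117

Single-stage factor α = √(73.93/69.94), so ln α = ½ ln(1.05705) = 0.02774.
Need α^N ≥ 25.4 ⇒ N ≥ ln(25.4) / ln α = 3.235 / 0.02774 = 116.61.
So at least 117 stages are needed.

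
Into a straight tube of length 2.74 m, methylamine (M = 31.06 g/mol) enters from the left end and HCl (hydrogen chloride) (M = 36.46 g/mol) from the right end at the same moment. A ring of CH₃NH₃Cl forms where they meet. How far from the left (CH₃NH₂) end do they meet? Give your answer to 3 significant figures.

1.42 m

Graham's law gives d_CH₃NH₂/d_HCl = rate_CH₃NH₂/rate_HCl = √(M_HCl/M_CH₃NH₂) = √(36.46/31.06) = 1.083.
With d_CH₃NH₂ + d_HCl = 2.74 m, d_HCl = 2.74/(1 + 1.083) = 1.315 m.
d_CH₃NH₂ = 2.74 − 1.315 = 1.42 m.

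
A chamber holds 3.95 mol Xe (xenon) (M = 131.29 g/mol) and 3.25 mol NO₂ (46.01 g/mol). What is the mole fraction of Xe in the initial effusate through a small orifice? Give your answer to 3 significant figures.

0.418

Effusion rate of each component ∝ n_i/√M_i (partial pressure × 1/√M).
So x_Xe in the escaping gas = (n_Xe/√M_Xe) / Σ(n_i/√M_i)
= (3.95/√131.29) / (3.95/√131.29 + 3.25/√46.01) = 0.3447/(0.3447 + 0.4791) = 0.418.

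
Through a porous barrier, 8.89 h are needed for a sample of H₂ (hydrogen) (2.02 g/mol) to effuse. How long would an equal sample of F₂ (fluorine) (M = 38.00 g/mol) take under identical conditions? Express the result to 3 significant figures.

Since effusion rate ∝ 1/√M, t_F₂/t_H₂ = √(M_F₂/M_H₂) = √(38.00/2.02) = √18.81 = 4.337.
So the time for F₂ is 8.89 × 4.337 = 38.6 h.

38.6 h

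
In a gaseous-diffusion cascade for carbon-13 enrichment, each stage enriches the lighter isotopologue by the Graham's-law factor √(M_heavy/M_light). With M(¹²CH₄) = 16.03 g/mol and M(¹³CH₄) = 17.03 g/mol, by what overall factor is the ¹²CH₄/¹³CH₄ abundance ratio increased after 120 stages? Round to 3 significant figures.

37.7

Overall factor = α^120 with α = √(17.03/16.03), i.e. (17.03/16.03)^(120/2).
= 1.06238^60 = 37.7.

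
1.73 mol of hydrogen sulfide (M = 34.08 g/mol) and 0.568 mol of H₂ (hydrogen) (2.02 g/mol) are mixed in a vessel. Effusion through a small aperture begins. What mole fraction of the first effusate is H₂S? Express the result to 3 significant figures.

0.426

Effusion rate of each component ∝ n_i/√M_i (partial pressure × 1/√M).
So x_H₂S in the escaping gas = (n_H₂S/√M_H₂S) / Σ(n_i/√M_i)
= (1.73/√34.08) / (1.73/√34.08 + 0.568/√2.02) = 0.2963/(0.2963 + 0.3996) = 0.426.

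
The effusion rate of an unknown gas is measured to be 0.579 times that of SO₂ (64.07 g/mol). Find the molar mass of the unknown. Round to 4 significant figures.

191.1 g/mol

By Graham's law, rate_X/rate_SO₂ = √(M_SO₂/M_X).
0.579 = √(64.07/M_X)
M_X = 64.07 / 0.579² = 64.07 / 0.3352 = 191.1 g/mol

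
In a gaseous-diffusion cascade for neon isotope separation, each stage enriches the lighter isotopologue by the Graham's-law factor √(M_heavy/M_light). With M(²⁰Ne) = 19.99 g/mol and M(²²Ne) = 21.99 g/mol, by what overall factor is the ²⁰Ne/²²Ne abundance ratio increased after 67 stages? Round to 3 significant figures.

The single-stage factor is √(M_heavy/M_light), so 67 stages give [√(21.99/19.99)]^67 = (21.99/19.99)^(67/2).
= 1.10005^(67/2) = 24.4.

24.4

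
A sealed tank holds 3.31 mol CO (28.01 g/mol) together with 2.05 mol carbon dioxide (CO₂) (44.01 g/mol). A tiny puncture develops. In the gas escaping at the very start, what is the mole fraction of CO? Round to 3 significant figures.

The effusion rate of species i is ∝ p_i/√M_i ∝ n_i/√M_i.
Mole fraction of CO in the effusate = (n_CO/√M_CO) / (n_CO/√M_CO + n_CO₂/√M_CO₂)
= (3.31/√28.01) / (3.31/√28.01 + 2.05/√44.01) = 0.6254/(0.6254 + 0.3090) = 0.669.

0.669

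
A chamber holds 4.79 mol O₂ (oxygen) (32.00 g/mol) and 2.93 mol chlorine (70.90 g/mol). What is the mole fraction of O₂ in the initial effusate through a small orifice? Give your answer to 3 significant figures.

0.709

Each component's effusion rate ∝ (its partial pressure)·(1/√M) ∝ n_i/√M_i.
x_O₂(eff) = (n_O₂/√M_O₂) / (n_O₂/√M_O₂ + n_Cl₂/√M_Cl₂)
= (4.79/√32.00) / (4.79/√32.00 + 2.93/√70.90) = 0.8468/(0.8468 + 0.3480) = 0.709.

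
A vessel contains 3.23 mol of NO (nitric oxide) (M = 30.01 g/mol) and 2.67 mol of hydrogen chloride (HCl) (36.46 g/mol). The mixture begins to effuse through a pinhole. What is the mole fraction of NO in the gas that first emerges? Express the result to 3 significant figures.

Effusion rate of each component ∝ n_i/√M_i (partial pressure × 1/√M).
So x_NO in the escaping gas = (n_NO/√M_NO) / Σ(n_i/√M_i)
= (3.23/√30.01) / (3.23/√30.01 + 2.67/√36.46) = 0.5896/(0.5896 + 0.4422) = 0.571.

0.571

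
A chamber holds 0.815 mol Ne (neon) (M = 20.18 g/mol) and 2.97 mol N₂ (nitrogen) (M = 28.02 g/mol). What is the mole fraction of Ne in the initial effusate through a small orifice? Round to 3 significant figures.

Effusion rate of each component ∝ n_i/√M_i (partial pressure × 1/√M).
So x_Ne in the escaping gas = (n_Ne/√M_Ne) / Σ(n_i/√M_i)
= (0.815/√20.18) / (0.815/√20.18 + 2.97/√28.02) = 0.1814/(0.1814 + 0.5611) = 0.244.

0.244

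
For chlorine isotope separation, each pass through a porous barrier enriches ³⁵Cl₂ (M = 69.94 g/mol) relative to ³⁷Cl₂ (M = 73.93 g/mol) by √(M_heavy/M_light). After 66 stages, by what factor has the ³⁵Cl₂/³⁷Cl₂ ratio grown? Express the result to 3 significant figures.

Overall factor = α^66 with α = √(73.93/69.94), i.e. (73.93/69.94)^(66/2).
= 1.05705^33 = 6.24.

6.24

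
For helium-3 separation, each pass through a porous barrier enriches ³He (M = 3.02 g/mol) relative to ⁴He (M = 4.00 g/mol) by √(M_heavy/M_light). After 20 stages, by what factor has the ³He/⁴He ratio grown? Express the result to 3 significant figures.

Each stage multiplies the ratio by α = √(4.00/3.02), so after 20 stages the overall factor is α^20 = (4.00/3.02)^(20/2).
= 1.32450^10 = 16.6.

16.6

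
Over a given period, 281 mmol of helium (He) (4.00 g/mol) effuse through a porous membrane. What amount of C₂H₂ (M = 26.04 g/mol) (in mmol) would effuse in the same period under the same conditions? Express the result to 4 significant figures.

110.1 mmol

By Graham's law, rate_C₂H₂/rate_He = √(M_He/M_C₂H₂) = √(4.00/26.04) = √0.1536 = 0.3919.
So the amount for C₂H₂ is 281 × 0.3919 = 110.1 mmol.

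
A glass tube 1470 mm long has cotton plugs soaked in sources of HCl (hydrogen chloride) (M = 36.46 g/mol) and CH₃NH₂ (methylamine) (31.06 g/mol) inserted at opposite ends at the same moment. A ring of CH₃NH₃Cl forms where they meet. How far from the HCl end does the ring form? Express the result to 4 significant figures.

In equal time, each gas travels a distance ∝ its rate ∝ 1/√M, so d_HCl/d_CH₃NH₂ = √(M_CH₃NH₂/M_HCl) = √(31.06/36.46) = 0.9230.
With d_HCl + d_CH₃NH₂ = 1470 mm, d_CH₃NH₂ = 1470/(1 + 0.9230) = 764.4 mm.
d_HCl = 1470 − 764.4 = 705.6 mm.

705.6 mm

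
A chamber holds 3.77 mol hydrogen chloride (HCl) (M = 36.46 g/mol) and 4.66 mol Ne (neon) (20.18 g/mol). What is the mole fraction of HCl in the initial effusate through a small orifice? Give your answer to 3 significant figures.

0.376

The effusion rate of species i is ∝ p_i/√M_i ∝ n_i/√M_i.
x_HCl(eff) = (n_HCl/√M_HCl) / (n_HCl/√M_HCl + n_Ne/√M_Ne)
= (3.77/√36.46) / (3.77/√36.46 + 4.66/√20.18) = 0.6244/(0.6244 + 1.037) = 0.376.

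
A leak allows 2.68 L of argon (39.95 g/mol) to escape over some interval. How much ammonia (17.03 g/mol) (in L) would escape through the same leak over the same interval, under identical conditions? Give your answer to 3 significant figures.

4.10 L

By Graham's law, rate_NH₃/rate_Ar = √(M_Ar/M_NH₃) = √(39.95/17.03) = √2.346 = 1.532.
So the volume for NH₃ is 2.68 × 1.532 = 4.10 L.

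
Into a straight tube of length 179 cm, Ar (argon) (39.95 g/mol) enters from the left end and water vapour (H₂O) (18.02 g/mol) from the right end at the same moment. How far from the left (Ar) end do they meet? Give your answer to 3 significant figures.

71.9 cm

Distances travelled in equal time are proportional to diffusion rates, so d_Ar/d_H₂O = √(M_H₂O/M_Ar) = √(18.02/39.95) = 0.6716.
With d_Ar + d_H₂O = 179 cm, d_H₂O = 179/(1 + 0.6716) = 107.1 cm.
d_Ar = 179 − 107.1 = 71.9 cm.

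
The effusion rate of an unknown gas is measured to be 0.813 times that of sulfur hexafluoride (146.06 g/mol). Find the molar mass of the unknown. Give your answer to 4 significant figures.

Graham's law gives rate_X/rate_SF₆ = √(M_SF₆/M_X).
0.813 = √(146.06/M_X)
M_X = 146.06 / 0.813² = 146.06 / 0.6610 = 221.0 g/mol

221.0 g/mol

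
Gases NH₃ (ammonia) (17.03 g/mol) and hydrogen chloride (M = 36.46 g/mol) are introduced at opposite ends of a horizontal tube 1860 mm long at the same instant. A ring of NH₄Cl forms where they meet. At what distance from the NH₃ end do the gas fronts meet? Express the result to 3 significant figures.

1100 mm

Distances travelled in equal time are proportional to diffusion rates, so d_NH₃/d_HCl = √(M_HCl/M_NH₃) = √(36.46/17.03) = 1.463.
With d_NH₃ + d_HCl = 1860 mm, d_HCl = 1860/(1 + 1.463) = 755.1 mm.
d_NH₃ = 1860 − 755.1 = 1100 mm.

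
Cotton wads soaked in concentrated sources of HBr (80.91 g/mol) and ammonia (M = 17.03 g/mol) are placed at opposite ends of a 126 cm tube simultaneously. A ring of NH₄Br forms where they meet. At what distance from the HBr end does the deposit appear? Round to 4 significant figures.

The fronts meet when d_HBr + d_NH₃ = L with d_HBr/d_NH₃ = √(M_NH₃/M_HBr) (Graham's law). Here √(M_NH₃/M_HBr) = √(17.03/80.91) = 0.4588.
With d_HBr + d_NH₃ = 126 cm, d_NH₃ = 126/(1 + 0.4588) = 86.37 cm.
d_HBr = 126 − 86.37 = 39.63 cm.

39.63 cm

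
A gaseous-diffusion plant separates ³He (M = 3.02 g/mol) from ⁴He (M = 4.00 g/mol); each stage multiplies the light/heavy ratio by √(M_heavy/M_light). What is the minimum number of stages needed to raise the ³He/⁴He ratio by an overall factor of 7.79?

15

With α = √(4.00/3.02) per stage, ln α = ½ ln(1.32450) = 0.1405.
Need α^N ≥ 7.79 ⇒ N ≥ ln(7.79) / ln α = 2.053 / 0.1405 = 14.61.
Minimum whole number of stages: N = 15.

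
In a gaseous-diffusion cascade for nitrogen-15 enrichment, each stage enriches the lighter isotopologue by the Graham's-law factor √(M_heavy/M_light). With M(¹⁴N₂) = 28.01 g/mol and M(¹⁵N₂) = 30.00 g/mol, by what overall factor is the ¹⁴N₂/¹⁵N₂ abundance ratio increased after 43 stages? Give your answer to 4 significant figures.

Overall factor = α^43 with α = √(30.00/28.01), i.e. (30.00/28.01)^(43/2).
= 1.07105^(43/2) = 4.374.

4.374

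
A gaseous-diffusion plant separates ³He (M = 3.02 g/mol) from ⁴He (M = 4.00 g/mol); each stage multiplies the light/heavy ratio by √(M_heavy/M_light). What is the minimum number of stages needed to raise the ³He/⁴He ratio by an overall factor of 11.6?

18

Single-stage factor α = √(4.00/3.02), so ln α = ½ ln(1.32450) = 0.1405.
Need α^N ≥ 11.6 ⇒ N ≥ ln(11.6) / ln α = 2.451 / 0.1405 = 17.44.
Minimum whole number of stages: N = 18.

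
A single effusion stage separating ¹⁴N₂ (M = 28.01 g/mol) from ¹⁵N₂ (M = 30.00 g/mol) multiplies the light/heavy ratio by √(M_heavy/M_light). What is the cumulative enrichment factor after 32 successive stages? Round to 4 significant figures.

After 32 stages the ratio has grown by (√(30.00/28.01))^32 = (30.00/28.01)^(32/2).
= 1.07105^16 = 2.999.

2.999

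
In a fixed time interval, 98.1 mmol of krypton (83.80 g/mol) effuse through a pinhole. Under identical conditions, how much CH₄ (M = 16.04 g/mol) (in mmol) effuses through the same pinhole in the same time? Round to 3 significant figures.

224 mmol

Using Graham's law: rate_CH₄/rate_Kr = √(M_Kr/M_CH₄) = √(83.80/16.04) = √5.224 = 2.286.
So the amount for CH₄ is 98.1 × 2.286 = 224 mmol.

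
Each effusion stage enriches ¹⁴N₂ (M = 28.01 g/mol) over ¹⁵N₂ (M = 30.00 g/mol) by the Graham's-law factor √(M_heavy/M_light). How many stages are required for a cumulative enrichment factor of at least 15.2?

Single-stage factor α = √(30.00/28.01), so ln α = ½ ln(1.07105) = 0.03432.
Need α^N ≥ 15.2 ⇒ N ≥ ln(15.2) / ln α = 2.721 / 0.03432 = 79.30.
So at least 80 stages are needed.

80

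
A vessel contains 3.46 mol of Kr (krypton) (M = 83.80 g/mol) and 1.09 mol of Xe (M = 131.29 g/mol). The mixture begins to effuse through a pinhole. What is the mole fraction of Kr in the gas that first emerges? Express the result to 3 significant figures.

0.799

Each component's effusion rate ∝ (its partial pressure)·(1/√M) ∝ n_i/√M_i.
So x_Kr in the escaping gas = (n_Kr/√M_Kr) / Σ(n_i/√M_i)
= (3.46/√83.80) / (3.46/√83.80 + 1.09/√131.29) = 0.3780/(0.3780 + 0.09513) = 0.799.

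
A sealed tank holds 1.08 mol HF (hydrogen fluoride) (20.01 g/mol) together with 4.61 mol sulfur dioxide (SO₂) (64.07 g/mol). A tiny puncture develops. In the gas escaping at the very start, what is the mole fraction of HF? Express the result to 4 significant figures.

The effusion rate of species i is ∝ p_i/√M_i ∝ n_i/√M_i.
Mole fraction of HF in the effusate = (n_HF/√M_HF) / (n_HF/√M_HF + n_SO₂/√M_SO₂)
= (1.08/√20.01) / (1.08/√20.01 + 4.61/√64.07) = 0.2414/(0.2414 + 0.5759) = 0.2954.

0.2954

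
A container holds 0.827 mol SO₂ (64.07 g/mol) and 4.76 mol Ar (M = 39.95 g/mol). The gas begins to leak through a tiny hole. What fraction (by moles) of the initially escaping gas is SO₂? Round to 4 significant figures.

Each component's effusion rate ∝ (its partial pressure)·(1/√M) ∝ n_i/√M_i.
Mole fraction of SO₂ in the effusate = (n_SO₂/√M_SO₂) / (n_SO₂/√M_SO₂ + n_Ar/√M_Ar)
= (0.827/√64.07) / (0.827/√64.07 + 4.76/√39.95) = 0.1033/(0.1033 + 0.7531) = 0.1206.

0.1206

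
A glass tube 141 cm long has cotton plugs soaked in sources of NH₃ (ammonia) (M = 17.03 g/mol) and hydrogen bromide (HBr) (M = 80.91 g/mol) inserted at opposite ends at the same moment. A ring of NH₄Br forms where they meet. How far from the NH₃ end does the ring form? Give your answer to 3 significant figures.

96.7 cm

The fronts meet when d_NH₃ + d_HBr = L with d_NH₃/d_HBr = √(M_HBr/M_NH₃) (Graham's law). Here √(M_HBr/M_NH₃) = √(80.91/17.03) = 2.180.
With d_NH₃ + d_HBr = 141 cm, d_HBr = 141/(1 + 2.180) = 44.34 cm.
d_NH₃ = 141 − 44.34 = 96.7 cm.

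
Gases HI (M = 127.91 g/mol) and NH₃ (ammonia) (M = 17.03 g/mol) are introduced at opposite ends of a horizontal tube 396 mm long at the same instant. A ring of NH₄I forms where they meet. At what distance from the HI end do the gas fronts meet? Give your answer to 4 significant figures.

In equal time, each gas travels a distance ∝ its rate ∝ 1/√M, so d_HI/d_NH₃ = √(M_NH₃/M_HI) = √(17.03/127.91) = 0.3649.
With d_HI + d_NH₃ = 396 mm, d_NH₃ = 396/(1 + 0.3649) = 290.1 mm.
d_HI = 396 − 290.1 = 105.9 mm.

105.9 mm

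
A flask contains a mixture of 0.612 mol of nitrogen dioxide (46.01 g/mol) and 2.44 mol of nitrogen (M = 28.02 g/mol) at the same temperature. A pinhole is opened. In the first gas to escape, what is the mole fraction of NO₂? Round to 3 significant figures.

Rate_i ∝ x_i/√M_i (Graham's law weighted by mole fraction), so the effusate composition follows n_i/√M_i.
x_NO₂(eff) = (n_NO₂/√M_NO₂) / (n_NO₂/√M_NO₂ + n_N₂/√M_N₂)
= (0.612/√46.01) / (0.612/√46.01 + 2.44/√28.02) = 0.09022/(0.09022 + 0.4610) = 0.164.

0.164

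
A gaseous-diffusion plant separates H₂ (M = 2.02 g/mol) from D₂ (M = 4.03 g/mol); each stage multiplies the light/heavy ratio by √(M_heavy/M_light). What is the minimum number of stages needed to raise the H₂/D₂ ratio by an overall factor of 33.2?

11

Per stage α = (4.03/2.02)^(1/2) = 1.99505^0.5, giving ln α = 0.3453.
Need α^N ≥ 33.2 ⇒ N ≥ ln(33.2) / ln α = 3.503 / 0.3453 = 10.14.
Rounding up, N = 11 stages.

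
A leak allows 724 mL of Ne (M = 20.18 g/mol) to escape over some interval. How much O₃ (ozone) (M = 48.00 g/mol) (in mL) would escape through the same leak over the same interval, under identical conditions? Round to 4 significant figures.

Graham's law gives rate_O₃/rate_Ne = √(M_Ne/M_O₃) = √(20.18/48.00) = √0.4204 = 0.6484.
So the volume for O₃ is 724 × 0.6484 = 469.4 mL.

469.4 mL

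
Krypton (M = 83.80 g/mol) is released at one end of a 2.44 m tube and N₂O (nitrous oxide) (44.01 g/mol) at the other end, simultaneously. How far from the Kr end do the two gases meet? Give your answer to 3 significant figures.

1.03 m

Graham's law gives d_Kr/d_N₂O = rate_Kr/rate_N₂O = √(M_N₂O/M_Kr) = √(44.01/83.80) = 0.7247.
With d_Kr + d_N₂O = 2.44 m, d_N₂O = 2.44/(1 + 0.7247) = 1.415 m.
d_Kr = 2.44 − 1.415 = 1.03 m.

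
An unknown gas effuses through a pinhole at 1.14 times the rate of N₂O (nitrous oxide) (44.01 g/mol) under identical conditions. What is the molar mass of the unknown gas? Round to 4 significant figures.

Using Graham's law: rate_X/rate_N₂O = √(M_N₂O/M_X).
1.14 = √(44.01/M_X)
M_X = 44.01 / 1.14² = 44.01 / 1.300 = 33.86 g/mol

33.86 g/mol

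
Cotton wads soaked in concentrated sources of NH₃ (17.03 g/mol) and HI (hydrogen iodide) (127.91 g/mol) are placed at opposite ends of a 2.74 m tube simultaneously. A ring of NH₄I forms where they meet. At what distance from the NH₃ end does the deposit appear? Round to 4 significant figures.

2.007 m

In equal time, each gas travels a distance ∝ its rate ∝ 1/√M, so d_NH₃/d_HI = √(M_HI/M_NH₃) = √(127.91/17.03) = 2.741.
With d_NH₃ + d_HI = 2.74 m, d_HI = 2.74/(1 + 2.741) = 0.7325 m.
d_NH₃ = 2.74 − 0.7325 = 2.007 m.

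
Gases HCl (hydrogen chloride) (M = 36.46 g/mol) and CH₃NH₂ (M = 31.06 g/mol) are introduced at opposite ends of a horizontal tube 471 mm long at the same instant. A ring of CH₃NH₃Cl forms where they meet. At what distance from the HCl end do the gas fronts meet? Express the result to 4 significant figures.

226.1 mm

The fronts meet when d_HCl + d_CH₃NH₂ = L with d_HCl/d_CH₃NH₂ = √(M_CH₃NH₂/M_HCl) (Graham's law). Here √(M_CH₃NH₂/M_HCl) = √(31.06/36.46) = 0.9230.
With d_HCl + d_CH₃NH₂ = 471 mm, d_CH₃NH₂ = 471/(1 + 0.9230) = 244.9 mm.
d_HCl = 471 − 244.9 = 226.1 mm.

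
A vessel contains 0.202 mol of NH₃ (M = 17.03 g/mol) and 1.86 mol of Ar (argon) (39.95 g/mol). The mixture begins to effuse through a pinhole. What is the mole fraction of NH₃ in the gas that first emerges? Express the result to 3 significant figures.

Effusion rate of each component ∝ n_i/√M_i (partial pressure × 1/√M).
So x_NH₃ in the escaping gas = (n_NH₃/√M_NH₃) / Σ(n_i/√M_i)
= (0.202/√17.03) / (0.202/√17.03 + 1.86/√39.95) = 0.04895/(0.04895 + 0.2943) = 0.143.

0.143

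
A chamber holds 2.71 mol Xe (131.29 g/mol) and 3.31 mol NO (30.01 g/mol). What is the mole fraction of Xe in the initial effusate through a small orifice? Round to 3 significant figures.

Each component's effusion rate ∝ (its partial pressure)·(1/√M) ∝ n_i/√M_i.
x_Xe(eff) = (n_Xe/√M_Xe) / (n_Xe/√M_Xe + n_NO/√M_NO)
= (2.71/√131.29) / (2.71/√131.29 + 3.31/√30.01) = 0.2365/(0.2365 + 0.6042) = 0.281.

0.281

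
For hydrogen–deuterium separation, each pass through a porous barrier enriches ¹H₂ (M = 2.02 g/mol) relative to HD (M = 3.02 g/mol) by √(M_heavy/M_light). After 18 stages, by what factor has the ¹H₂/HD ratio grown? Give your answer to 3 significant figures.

37.3

Each stage multiplies the ratio by α = √(3.02/2.02), so after 18 stages the overall factor is α^18 = (3.02/2.02)^(18/2).
= 1.49505^9 = 37.3.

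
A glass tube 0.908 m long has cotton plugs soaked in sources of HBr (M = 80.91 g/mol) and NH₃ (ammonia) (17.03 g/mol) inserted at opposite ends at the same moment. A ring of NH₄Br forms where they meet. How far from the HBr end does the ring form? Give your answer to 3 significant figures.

Graham's law gives d_HBr/d_NH₃ = rate_HBr/rate_NH₃ = √(M_NH₃/M_HBr) = √(17.03/80.91) = 0.4588.
With d_HBr + d_NH₃ = 0.908 m, d_NH₃ = 0.908/(1 + 0.4588) = 0.6224 m.
d_HBr = 0.908 − 0.6224 = 0.286 m.

0.286 m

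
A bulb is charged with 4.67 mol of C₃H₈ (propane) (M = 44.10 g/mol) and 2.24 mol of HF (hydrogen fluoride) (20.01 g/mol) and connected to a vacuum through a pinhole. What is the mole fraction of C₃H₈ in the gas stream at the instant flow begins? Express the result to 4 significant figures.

0.5841

Effusion rate of each component ∝ n_i/√M_i (partial pressure × 1/√M).
Mole fraction of C₃H₈ in the effusate = (n_C₃H₈/√M_C₃H₈) / (n_C₃H₈/√M_C₃H₈ + n_HF/√M_HF)
= (4.67/√44.10) / (4.67/√44.10 + 2.24/√20.01) = 0.7032/(0.7032 + 0.5008) = 0.5841.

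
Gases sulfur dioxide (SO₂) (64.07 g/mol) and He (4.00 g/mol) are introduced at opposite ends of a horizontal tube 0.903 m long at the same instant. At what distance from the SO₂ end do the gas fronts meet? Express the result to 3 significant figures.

0.181 m

The fronts meet when d_SO₂ + d_He = L with d_SO₂/d_He = √(M_He/M_SO₂) (Graham's law). Here √(M_He/M_SO₂) = √(4.00/64.07) = 0.2499.
With d_SO₂ + d_He = 0.903 m, d_He = 0.903/(1 + 0.2499) = 0.7225 m.
d_SO₂ = 0.903 − 0.7225 = 0.181 m.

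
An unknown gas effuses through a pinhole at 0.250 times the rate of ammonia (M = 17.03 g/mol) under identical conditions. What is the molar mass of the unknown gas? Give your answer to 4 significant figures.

272.5 g/mol

Graham's law gives rate_X/rate_NH₃ = √(M_NH₃/M_X).
0.250 = √(17.03/M_X)
M_X = 17.03 / 0.250² = 17.03 / 0.06250 = 272.5 g/mol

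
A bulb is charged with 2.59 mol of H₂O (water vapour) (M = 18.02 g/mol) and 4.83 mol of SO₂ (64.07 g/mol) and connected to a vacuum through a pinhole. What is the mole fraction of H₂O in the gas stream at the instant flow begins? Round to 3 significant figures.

Each component's effusion rate ∝ (its partial pressure)·(1/√M) ∝ n_i/√M_i.
So x_H₂O in the escaping gas = (n_H₂O/√M_H₂O) / Σ(n_i/√M_i)
= (2.59/√18.02) / (2.59/√18.02 + 4.83/√64.07) = 0.6101/(0.6101 + 0.6034) = 0.503.

0.503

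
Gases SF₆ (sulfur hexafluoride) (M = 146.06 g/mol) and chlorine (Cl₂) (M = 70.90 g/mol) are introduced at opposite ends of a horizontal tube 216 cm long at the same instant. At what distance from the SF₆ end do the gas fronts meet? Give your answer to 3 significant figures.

Distances travelled in equal time are proportional to diffusion rates, so d_SF₆/d_Cl₂ = √(M_Cl₂/M_SF₆) = √(70.90/146.06) = 0.6967.
With d_SF₆ + d_Cl₂ = 216 cm, d_Cl₂ = 216/(1 + 0.6967) = 127.3 cm.
d_SF₆ = 216 − 127.3 = 88.7 cm.

88.7 cm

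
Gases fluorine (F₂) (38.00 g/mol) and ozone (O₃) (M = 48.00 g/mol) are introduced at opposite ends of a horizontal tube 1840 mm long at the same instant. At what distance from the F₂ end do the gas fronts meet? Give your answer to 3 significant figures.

974 mm

The fronts meet when d_F₂ + d_O₃ = L with d_F₂/d_O₃ = √(M_O₃/M_F₂) (Graham's law). Here √(M_O₃/M_F₂) = √(48.00/38.00) = 1.124.
With d_F₂ + d_O₃ = 1840 mm, d_O₃ = 1840/(1 + 1.124) = 866.3 mm.
d_F₂ = 1840 − 866.3 = 974 mm.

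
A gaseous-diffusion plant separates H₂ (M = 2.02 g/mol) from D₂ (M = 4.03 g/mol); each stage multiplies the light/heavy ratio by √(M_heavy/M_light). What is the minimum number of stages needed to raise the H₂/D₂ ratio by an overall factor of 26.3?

10

Per stage α = (4.03/2.02)^(1/2) = 1.99505^0.5, giving ln α = 0.3453.
Need α^N ≥ 26.3 ⇒ N ≥ ln(26.3) / ln α = 3.270 / 0.3453 = 9.47.
Minimum whole number of stages: N = 10.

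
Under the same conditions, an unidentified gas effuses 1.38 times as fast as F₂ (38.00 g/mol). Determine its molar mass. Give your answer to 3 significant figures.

20.0 g/mol

Since effusion rate ∝ 1/√M, rate_X/rate_F₂ = √(M_F₂/M_X).
1.38 = √(38.00/M_X)
M_X = 38.00 / 1.38² = 38.00 / 1.904 = 20.0 g/mol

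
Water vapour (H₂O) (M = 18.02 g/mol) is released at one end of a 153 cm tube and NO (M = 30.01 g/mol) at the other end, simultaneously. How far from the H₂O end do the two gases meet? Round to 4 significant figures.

86.20 cm

In equal time, each gas travels a distance ∝ its rate ∝ 1/√M, so d_H₂O/d_NO = √(M_NO/M_H₂O) = √(30.01/18.02) = 1.290.
With d_H₂O + d_NO = 153 cm, d_NO = 153/(1 + 1.290) = 66.80 cm.
d_H₂O = 153 − 66.80 = 86.20 cm.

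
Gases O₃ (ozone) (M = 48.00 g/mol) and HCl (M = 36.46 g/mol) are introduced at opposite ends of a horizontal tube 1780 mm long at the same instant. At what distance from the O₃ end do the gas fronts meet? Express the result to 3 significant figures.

829 mm

The fronts meet when d_O₃ + d_HCl = L with d_O₃/d_HCl = √(M_HCl/M_O₃) (Graham's law). Here √(M_HCl/M_O₃) = √(36.46/48.00) = 0.8715.
With d_O₃ + d_HCl = 1780 mm, d_HCl = 1780/(1 + 0.8715) = 951.1 mm.
d_O₃ = 1780 − 951.1 = 829 mm.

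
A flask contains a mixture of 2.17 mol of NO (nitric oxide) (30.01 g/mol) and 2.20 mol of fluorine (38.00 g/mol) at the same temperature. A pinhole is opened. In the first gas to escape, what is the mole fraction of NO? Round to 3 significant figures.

0.526

Effusion rate of each component ∝ n_i/√M_i (partial pressure × 1/√M).
So x_NO in the escaping gas = (n_NO/√M_NO) / Σ(n_i/√M_i)
= (2.17/√30.01) / (2.17/√30.01 + 2.20/√38.00) = 0.3961/(0.3961 + 0.3569) = 0.526.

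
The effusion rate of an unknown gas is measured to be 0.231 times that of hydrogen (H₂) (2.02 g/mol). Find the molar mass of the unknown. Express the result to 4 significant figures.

Graham's law gives rate_X/rate_H₂ = √(M_H₂/M_X).
0.231 = √(2.02/M_X)
M_X = 2.02 / 0.231² = 2.02 / 0.05336 = 37.86 g/mol

37.86 g/mol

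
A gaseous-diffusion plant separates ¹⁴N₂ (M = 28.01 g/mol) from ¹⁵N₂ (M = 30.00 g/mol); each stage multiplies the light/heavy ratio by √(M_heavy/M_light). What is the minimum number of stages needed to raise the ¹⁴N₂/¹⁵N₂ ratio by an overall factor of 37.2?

Single-stage factor α = √(30.00/28.01), so ln α = ½ ln(1.07105) = 0.03432.
Need α^N ≥ 37.2 ⇒ N ≥ ln(37.2) / ln α = 3.616 / 0.03432 = 105.38.
Rounding up, N = 106 stages.

106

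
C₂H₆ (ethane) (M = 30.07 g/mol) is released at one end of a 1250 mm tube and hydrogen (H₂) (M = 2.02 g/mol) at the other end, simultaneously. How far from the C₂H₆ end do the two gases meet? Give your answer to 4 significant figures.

Graham's law gives d_C₂H₆/d_H₂ = rate_C₂H₆/rate_H₂ = √(M_H₂/M_C₂H₆) = √(2.02/30.07) = 0.2592.
With d_C₂H₆ + d_H₂ = 1250 mm, d_H₂ = 1250/(1 + 0.2592) = 992.7 mm.
d_C₂H₆ = 1250 − 992.7 = 257.3 mm.

257.3 mm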